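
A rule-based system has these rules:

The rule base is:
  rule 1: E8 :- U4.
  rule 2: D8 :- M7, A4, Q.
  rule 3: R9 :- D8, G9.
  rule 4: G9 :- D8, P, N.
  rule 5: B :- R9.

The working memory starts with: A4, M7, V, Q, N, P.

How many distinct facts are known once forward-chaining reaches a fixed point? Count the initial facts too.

10

Round 1: rule 2 [D8 :- M7, A4, Q.]. New: D8.
Round 2: rule 4 [G9 :- D8, P, N.]. New: G9.
Round 3: rule 3 [R9 :- D8, G9.]. New: R9.
Round 4: rule 5 [B :- R9.]. New: B.
Closure: {A4, B, D8, G9, M7, N, P, Q, R9, V} — 10 facts.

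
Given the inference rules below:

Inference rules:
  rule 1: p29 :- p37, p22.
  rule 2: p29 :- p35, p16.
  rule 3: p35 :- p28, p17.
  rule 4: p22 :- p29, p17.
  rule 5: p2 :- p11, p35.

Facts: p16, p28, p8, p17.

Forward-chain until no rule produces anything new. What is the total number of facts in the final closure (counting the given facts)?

7

Round 1: rule 3 [p35 :- p28, p17.]. Adds p35.
Round 2: rule 2 [p29 :- p35, p16.]. Adds p29.
Round 3: rule 4 [p22 :- p29, p17.]. Adds p22.
Closure: {p16, p17, p22, p28, p29, p35, p8} — 7 facts.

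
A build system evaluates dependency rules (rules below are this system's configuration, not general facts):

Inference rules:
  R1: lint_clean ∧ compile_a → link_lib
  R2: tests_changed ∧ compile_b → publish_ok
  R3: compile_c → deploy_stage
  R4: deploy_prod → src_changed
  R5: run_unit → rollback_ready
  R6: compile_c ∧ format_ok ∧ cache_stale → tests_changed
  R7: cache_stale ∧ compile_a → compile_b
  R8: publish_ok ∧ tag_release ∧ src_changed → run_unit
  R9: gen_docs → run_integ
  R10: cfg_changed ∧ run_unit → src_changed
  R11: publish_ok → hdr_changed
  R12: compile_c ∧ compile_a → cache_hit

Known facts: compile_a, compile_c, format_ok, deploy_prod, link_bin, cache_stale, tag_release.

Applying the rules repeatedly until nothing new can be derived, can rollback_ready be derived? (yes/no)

yes

Round 1 — R3, R4, R6, R7, R12, derive deploy_stage, src_changed, tests_changed, compile_b, cache_hit.
Round 2 — R2, derive publish_ok.
Round 3 — R8, R11, derive run_unit, hdr_changed.
Round 4 — R5, derive rollback_ready.
rollback_ready appears in round 4, so it is derivable.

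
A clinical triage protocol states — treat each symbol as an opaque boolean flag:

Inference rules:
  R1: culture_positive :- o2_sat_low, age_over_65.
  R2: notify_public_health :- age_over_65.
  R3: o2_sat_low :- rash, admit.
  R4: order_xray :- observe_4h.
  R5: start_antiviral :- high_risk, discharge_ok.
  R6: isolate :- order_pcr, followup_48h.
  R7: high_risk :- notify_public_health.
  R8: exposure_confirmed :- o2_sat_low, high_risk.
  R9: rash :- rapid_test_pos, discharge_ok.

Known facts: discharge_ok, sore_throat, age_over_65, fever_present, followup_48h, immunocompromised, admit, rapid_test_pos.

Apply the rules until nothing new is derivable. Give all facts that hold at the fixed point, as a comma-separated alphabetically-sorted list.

admit, age_over_65, culture_positive, discharge_ok, exposure_confirmed, fever_present, followup_48h, high_risk, immunocompromised, notify_public_health, o2_sat_low, rapid_test_pos, rash, sore_throat, start_antiviral

[1] R2 [notify_public_health :- age_over_65.]; R9 [rash :- rapid_test_pos, discharge_ok.]. ⇒ new: notify_public_health, rash.
[2] R3 [o2_sat_low :- rash, admit.]; R7 [high_risk :- notify_public_health.]. ⇒ new: o2_sat_low, high_risk.
[3] R1 [culture_positive :- o2_sat_low, age_over_65.]; R5 [start_antiviral :- high_risk, discharge_ok.]; R8 [exposure_confirmed :- o2_sat_low, high_risk.]. ⇒ new: culture_positive, start_antiviral, exposure_confirmed.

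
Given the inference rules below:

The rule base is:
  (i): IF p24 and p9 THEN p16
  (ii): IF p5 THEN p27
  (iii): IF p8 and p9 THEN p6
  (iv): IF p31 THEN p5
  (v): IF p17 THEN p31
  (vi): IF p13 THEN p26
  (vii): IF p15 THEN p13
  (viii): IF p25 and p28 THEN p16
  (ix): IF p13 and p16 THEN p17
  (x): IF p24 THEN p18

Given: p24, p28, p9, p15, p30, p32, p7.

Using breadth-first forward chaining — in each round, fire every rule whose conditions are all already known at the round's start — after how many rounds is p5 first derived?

Round 1: (i) [IF p24 and p9 THEN p16]; (vii) [IF p15 THEN p13]; (x) [IF p24 THEN p18]. New: p16, p13, p18.
Round 2: (vi) [IF p13 THEN p26]; (ix) [IF p13 and p16 THEN p17]. New: p26, p17.
Round 3: (v) [IF p17 THEN p31]. New: p31.
Round 4: (iv) [IF p31 THEN p5]. New: p5.
p5 first appears in round 4.

4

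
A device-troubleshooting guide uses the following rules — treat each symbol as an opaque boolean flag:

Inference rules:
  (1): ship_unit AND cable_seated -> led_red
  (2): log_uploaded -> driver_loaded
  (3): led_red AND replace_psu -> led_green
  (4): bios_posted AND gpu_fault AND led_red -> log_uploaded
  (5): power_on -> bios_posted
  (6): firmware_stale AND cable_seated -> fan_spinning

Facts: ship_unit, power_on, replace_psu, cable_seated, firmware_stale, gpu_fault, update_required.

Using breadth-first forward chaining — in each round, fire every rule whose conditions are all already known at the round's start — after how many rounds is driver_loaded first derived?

Round 1: (1) [ship_unit AND cable_seated -> led_red]; (5) [power_on -> bios_posted]; (6) [firmware_stale AND cable_seated -> fan_spinning]. New: led_red, bios_posted, fan_spinning.
Round 2: (3) [led_red AND replace_psu -> led_green]; (4) [bios_posted AND gpu_fault AND led_red -> log_uploaded]. New: led_green, log_uploaded.
Round 3: (2) [log_uploaded -> driver_loaded]. New: driver_loaded.
driver_loaded first appears in round 3.

3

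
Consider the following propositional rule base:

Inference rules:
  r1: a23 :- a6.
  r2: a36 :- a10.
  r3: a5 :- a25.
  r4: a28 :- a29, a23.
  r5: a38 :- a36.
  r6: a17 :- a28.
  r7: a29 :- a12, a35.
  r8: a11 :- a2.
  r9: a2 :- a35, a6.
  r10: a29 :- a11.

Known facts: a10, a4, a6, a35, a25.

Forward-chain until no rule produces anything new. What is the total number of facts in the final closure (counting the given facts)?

14

Round 1 fires r1, r2, r3, r9, giving a23, a36, a5, a2.
Round 2 fires r5, r8, giving a38, a11.
Round 3 fires r10, giving a29.
Round 4 fires r4, giving a28.
Round 5 fires r6, giving a17.
Closure: {a10, a11, a17, a2, a23, a25, a28, a29, a35, a36, a38, a4, a5, a6} — 14 facts.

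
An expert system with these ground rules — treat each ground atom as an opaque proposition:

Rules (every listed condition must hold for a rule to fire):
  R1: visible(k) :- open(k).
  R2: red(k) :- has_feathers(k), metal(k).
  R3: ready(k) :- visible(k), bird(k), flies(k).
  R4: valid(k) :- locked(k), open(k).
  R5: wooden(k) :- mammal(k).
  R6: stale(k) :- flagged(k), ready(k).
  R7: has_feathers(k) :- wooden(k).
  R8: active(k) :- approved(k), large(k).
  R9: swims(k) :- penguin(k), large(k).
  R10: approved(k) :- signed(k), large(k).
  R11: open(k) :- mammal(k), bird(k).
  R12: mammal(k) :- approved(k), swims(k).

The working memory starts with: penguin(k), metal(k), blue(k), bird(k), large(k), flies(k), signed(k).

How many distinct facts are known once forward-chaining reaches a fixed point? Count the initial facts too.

17

Round 1: R9 [swims(k) :- penguin(k), large(k).]; R10 [approved(k) :- signed(k), large(k).]. New: swims(k), approved(k).
Round 2: R8 [active(k) :- approved(k), large(k).]; R12 [mammal(k) :- approved(k), swims(k).]. New: active(k), mammal(k).
Round 3: R5 [wooden(k) :- mammal(k).]; R11 [open(k) :- mammal(k), bird(k).]. New: wooden(k), open(k).
Round 4: R1 [visible(k) :- open(k).]; R7 [has_feathers(k) :- wooden(k).]. New: visible(k), has_feathers(k).
Round 5: R2 [red(k) :- has_feathers(k), metal(k).]; R3 [ready(k) :- visible(k), bird(k), flies(k).]. New: red(k), ready(k).
Closure: {active(k), approved(k), bird(k), blue(k), flies(k), has_feathers(k), large(k), mammal(k), metal(k), open(k), penguin(k), ready(k), red(k), signed(k), swims(k), visible(k), wooden(k)} — 17 facts.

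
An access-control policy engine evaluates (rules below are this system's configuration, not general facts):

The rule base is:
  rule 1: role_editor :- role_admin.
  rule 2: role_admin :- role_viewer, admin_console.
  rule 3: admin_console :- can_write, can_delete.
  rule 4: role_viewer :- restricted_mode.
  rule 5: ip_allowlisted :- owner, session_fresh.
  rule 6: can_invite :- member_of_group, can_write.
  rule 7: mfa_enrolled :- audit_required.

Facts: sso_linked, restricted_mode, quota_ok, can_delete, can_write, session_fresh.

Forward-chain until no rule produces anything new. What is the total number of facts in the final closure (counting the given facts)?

Round 1: rule 3 [admin_console :- can_write, can_delete.]; rule 4 [role_viewer :- restricted_mode.]. New: admin_console, role_viewer.
Round 2: rule 2 [role_admin :- role_viewer, admin_console.]. New: role_admin.
Round 3: rule 1 [role_editor :- role_admin.]. New: role_editor.
Closure: {admin_console, can_delete, can_write, quota_ok, restricted_mode, role_admin, role_editor, role_viewer, session_fresh, sso_linked} — 10 facts.

10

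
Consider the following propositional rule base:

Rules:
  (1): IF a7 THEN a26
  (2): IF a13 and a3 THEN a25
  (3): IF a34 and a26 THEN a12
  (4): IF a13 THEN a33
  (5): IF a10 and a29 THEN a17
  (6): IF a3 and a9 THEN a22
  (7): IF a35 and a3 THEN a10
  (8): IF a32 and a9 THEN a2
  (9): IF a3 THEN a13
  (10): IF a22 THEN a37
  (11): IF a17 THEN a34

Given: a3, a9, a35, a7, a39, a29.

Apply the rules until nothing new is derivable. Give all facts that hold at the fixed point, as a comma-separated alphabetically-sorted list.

[1] (1) [IF a7 THEN a26]; (6) [IF a3 and a9 THEN a22]; (7) [IF a35 and a3 THEN a10]; (9) [IF a3 THEN a13]. ⇒ new: a26, a22, a10, a13.
[2] (2) [IF a13 and a3 THEN a25]; (4) [IF a13 THEN a33]; (5) [IF a10 and a29 THEN a17]; (10) [IF a22 THEN a37]. ⇒ new: a25, a33, a17, a37.
[3] (11) [IF a17 THEN a34]. ⇒ new: a34.
[4] (3) [IF a34 and a26 THEN a12]. ⇒ new: a12.

a10, a12, a13, a17, a22, a25, a26, a29, a3, a33, a34, a35, a37, a39, a7, a9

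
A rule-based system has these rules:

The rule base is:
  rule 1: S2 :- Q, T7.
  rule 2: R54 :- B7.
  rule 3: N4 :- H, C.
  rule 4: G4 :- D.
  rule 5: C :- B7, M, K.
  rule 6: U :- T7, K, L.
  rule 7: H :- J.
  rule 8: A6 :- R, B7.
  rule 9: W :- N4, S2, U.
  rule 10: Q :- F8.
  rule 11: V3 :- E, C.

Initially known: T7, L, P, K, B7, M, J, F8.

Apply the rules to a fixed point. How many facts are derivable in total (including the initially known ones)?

[1] rule 2 [R54 :- B7.]; rule 5 [C :- B7, M, K.]; rule 6 [U :- T7, K, L.]; rule 7 [H :- J.]; rule 10 [Q :- F8.]. ⇒ new: R54, C, U, H, Q.
[2] rule 1 [S2 :- Q, T7.]; rule 3 [N4 :- H, C.]. ⇒ new: S2, N4.
[3] rule 9 [W :- N4, S2, U.]. ⇒ new: W.
Closure: {B7, C, F8, H, J, K, L, M, N4, P, Q, R54, S2, T7, U, W} — 16 facts.

16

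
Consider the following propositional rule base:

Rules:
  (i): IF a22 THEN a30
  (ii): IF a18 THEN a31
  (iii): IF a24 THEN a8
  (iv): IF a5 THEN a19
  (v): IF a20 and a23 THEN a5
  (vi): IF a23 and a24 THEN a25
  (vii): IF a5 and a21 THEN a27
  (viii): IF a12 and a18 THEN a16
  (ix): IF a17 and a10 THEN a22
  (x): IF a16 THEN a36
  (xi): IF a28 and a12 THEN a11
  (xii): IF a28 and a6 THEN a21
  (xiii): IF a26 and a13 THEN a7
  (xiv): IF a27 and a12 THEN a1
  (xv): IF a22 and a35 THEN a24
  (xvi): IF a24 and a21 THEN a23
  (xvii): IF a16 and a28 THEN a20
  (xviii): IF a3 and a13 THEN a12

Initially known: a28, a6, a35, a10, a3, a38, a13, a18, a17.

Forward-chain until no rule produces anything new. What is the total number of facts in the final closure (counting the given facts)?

Round 1: (ii) [IF a18 THEN a31]; (ix) [IF a17 and a10 THEN a22]; (xii) [IF a28 and a6 THEN a21]; (xviii) [IF a3 and a13 THEN a12]. Adds a31, a22, a21, a12.
Round 2: (i) [IF a22 THEN a30]; (viii) [IF a12 and a18 THEN a16]; (xi) [IF a28 and a12 THEN a11]; (xv) [IF a22 and a35 THEN a24]. Adds a30, a16, a11, a24.
Round 3: (iii) [IF a24 THEN a8]; (x) [IF a16 THEN a36]; (xvi) [IF a24 and a21 THEN a23]; (xvii) [IF a16 and a28 THEN a20]. Adds a8, a36, a23, a20.
Round 4: (v) [IF a20 and a23 THEN a5]; (vi) [IF a23 and a24 THEN a25]. Adds a5, a25.
Round 5: (iv) [IF a5 THEN a19]; (vii) [IF a5 and a21 THEN a27]. Adds a19, a27.
Round 6: (xiv) [IF a27 and a12 THEN a1]. Adds a1.
Closure: {a1, a10, a11, a12, a13, a16, a17, a18, a19, a20, a21, a22, a23, a24, a25, a27, a28, a3, a30, a31, a35, a36, a38, a5, a6, a8} — 26 facts.

26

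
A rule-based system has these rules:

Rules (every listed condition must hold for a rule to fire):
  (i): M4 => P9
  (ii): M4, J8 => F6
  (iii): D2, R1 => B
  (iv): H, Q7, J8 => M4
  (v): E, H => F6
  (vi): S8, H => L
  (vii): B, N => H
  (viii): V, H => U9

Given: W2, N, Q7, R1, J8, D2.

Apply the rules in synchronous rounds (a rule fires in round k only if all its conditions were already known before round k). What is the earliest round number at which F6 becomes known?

4

[1] (iii) [D2, R1 => B]. ⇒ new: B.
[2] (vii) [B, N => H]. ⇒ new: H.
[3] (iv) [H, Q7, J8 => M4]. ⇒ new: M4.
[4] (i) [M4 => P9]; (ii) [M4, J8 => F6]. ⇒ new: P9, F6.
F6 first appears in round 4.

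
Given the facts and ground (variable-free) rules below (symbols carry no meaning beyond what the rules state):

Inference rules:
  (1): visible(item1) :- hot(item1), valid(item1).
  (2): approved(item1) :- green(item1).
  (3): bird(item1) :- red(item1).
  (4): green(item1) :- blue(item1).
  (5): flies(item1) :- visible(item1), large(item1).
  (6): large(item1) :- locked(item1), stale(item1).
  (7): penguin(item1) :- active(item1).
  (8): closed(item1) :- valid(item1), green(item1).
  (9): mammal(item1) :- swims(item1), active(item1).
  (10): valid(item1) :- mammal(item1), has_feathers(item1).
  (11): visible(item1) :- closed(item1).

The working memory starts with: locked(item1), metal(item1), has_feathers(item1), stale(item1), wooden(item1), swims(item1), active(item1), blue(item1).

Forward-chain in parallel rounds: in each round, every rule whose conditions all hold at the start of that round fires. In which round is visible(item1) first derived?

4

Round 1: (4) [green(item1) :- blue(item1).]; (6) [large(item1) :- locked(item1), stale(item1).]; (7) [penguin(item1) :- active(item1).]; (9) [mammal(item1) :- swims(item1), active(item1).]. Adds green(item1), large(item1), penguin(item1), mammal(item1).
Round 2: (2) [approved(item1) :- green(item1).]; (10) [valid(item1) :- mammal(item1), has_feathers(item1).]. Adds approved(item1), valid(item1).
Round 3: (8) [closed(item1) :- valid(item1), green(item1).]. Adds closed(item1).
Round 4: (11) [visible(item1) :- closed(item1).]. Adds visible(item1).
visible(item1) first appears in round 4.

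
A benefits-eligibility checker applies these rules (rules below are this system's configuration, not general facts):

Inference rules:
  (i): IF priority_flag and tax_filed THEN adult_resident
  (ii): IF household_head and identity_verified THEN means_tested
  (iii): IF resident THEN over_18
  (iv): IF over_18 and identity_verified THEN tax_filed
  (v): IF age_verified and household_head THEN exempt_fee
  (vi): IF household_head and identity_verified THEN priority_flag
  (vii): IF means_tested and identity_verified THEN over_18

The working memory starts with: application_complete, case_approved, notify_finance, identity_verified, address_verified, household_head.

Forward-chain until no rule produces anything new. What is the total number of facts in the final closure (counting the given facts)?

11

Round 1 — (ii), (vi), derive means_tested, priority_flag.
Round 2 — (vii), derive over_18.
Round 3 — (iv), derive tax_filed.
Round 4 — (i), derive adult_resident.
Closure: {address_verified, adult_resident, application_complete, case_approved, household_head, identity_verified, means_tested, notify_finance, over_18, priority_flag, tax_filed} — 11 facts.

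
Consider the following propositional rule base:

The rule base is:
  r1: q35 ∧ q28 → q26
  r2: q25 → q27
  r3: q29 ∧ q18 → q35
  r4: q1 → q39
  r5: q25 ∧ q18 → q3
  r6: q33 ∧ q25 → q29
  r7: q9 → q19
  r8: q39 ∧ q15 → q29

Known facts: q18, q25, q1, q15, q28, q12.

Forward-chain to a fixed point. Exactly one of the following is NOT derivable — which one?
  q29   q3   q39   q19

Round 1: r2 [q25 → q27]; r4 [q1 → q39]; r5 [q25 ∧ q18 → q3]. Adds q27, q39, q3.
Round 2: r8 [q39 ∧ q15 → q29]. Adds q29.
Round 3: r3 [q29 ∧ q18 → q35]. Adds q35.
Round 4: r1 [q35 ∧ q28 → q26]. Adds q26.
Derived: q29 (round 2), q39 (round 1), q3 (round 1). q19 never appears in any round.

q19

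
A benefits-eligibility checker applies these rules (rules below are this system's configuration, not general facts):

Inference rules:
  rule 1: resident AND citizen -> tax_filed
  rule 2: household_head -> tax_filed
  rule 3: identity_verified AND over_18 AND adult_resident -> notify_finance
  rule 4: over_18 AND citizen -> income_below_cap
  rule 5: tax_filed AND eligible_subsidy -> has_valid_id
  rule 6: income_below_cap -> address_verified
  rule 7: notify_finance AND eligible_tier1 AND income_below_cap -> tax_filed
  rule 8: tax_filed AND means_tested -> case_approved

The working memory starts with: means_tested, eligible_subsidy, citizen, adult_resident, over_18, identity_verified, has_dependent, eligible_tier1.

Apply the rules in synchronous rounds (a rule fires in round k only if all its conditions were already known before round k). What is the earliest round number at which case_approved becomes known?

3

Round 1: rule 3 [identity_verified AND over_18 AND adult_resident -> notify_finance]; rule 4 [over_18 AND citizen -> income_below_cap]. New: notify_finance, income_below_cap.
Round 2: rule 6 [income_below_cap -> address_verified]; rule 7 [notify_finance AND eligible_tier1 AND income_below_cap -> tax_filed]. New: address_verified, tax_filed.
Round 3: rule 5 [tax_filed AND eligible_subsidy -> has_valid_id]; rule 8 [tax_filed AND means_tested -> case_approved]. New: has_valid_id, case_approved.
case_approved first appears in round 3.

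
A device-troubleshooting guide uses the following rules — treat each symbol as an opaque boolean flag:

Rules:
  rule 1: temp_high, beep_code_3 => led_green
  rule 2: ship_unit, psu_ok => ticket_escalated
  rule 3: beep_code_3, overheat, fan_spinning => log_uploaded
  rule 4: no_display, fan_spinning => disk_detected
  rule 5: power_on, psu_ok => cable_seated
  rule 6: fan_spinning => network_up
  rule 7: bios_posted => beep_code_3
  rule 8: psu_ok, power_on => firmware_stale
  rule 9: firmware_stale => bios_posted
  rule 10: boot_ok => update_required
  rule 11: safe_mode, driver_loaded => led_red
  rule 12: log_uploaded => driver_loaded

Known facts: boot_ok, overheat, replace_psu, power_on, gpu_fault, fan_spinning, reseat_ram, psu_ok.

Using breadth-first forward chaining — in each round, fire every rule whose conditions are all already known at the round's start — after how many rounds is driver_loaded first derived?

[1] rule 5 [power_on, psu_ok => cable_seated]; rule 6 [fan_spinning => network_up]; rule 8 [psu_ok, power_on => firmware_stale]; rule 10 [boot_ok => update_required]. ⇒ new: cable_seated, network_up, firmware_stale, update_required.
[2] rule 9 [firmware_stale => bios_posted]. ⇒ new: bios_posted.
[3] rule 7 [bios_posted => beep_code_3]. ⇒ new: beep_code_3.
[4] rule 3 [beep_code_3, overheat, fan_spinning => log_uploaded]. ⇒ new: log_uploaded.
[5] rule 12 [log_uploaded => driver_loaded]. ⇒ new: driver_loaded.
driver_loaded first appears in round 5.

5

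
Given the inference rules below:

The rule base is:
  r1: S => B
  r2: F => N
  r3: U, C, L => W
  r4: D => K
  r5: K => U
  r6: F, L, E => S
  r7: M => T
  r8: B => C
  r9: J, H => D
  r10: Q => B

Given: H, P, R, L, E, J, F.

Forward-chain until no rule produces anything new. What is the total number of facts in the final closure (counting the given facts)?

Round 1: r2 [F => N]; r6 [F, L, E => S]; r9 [J, H => D]. New: N, S, D.
Round 2: r1 [S => B]; r4 [D => K]. New: B, K.
Round 3: r5 [K => U]; r8 [B => C]. New: U, C.
Round 4: r3 [U, C, L => W]. New: W.
Closure: {B, C, D, E, F, H, J, K, L, N, P, R, S, U, W} — 15 facts.

15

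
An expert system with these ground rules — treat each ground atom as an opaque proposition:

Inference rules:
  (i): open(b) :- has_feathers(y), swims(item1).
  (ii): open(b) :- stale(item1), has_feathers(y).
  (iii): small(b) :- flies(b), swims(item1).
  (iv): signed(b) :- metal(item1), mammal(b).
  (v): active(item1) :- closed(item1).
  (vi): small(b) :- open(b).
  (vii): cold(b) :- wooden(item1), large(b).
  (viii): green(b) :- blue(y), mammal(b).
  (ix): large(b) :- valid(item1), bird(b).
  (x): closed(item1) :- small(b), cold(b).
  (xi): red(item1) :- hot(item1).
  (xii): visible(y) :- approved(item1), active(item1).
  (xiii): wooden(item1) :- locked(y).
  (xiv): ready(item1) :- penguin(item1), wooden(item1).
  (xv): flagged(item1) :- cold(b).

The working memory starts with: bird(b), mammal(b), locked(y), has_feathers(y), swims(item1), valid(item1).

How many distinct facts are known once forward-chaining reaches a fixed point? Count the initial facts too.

14

Round 1: (i) [open(b) :- has_feathers(y), swims(item1).]; (ix) [large(b) :- valid(item1), bird(b).]; (xiii) [wooden(item1) :- locked(y).]. Adds open(b), large(b), wooden(item1).
Round 2: (vi) [small(b) :- open(b).]; (vii) [cold(b) :- wooden(item1), large(b).]. Adds small(b), cold(b).
Round 3: (x) [closed(item1) :- small(b), cold(b).]; (xv) [flagged(item1) :- cold(b).]. Adds closed(item1), flagged(item1).
Round 4: (v) [active(item1) :- closed(item1).]. Adds active(item1).
Closure: {active(item1), bird(b), closed(item1), cold(b), flagged(item1), has_feathers(y), large(b), locked(y), mammal(b), open(b), small(b), swims(item1), valid(item1), wooden(item1)} — 14 facts.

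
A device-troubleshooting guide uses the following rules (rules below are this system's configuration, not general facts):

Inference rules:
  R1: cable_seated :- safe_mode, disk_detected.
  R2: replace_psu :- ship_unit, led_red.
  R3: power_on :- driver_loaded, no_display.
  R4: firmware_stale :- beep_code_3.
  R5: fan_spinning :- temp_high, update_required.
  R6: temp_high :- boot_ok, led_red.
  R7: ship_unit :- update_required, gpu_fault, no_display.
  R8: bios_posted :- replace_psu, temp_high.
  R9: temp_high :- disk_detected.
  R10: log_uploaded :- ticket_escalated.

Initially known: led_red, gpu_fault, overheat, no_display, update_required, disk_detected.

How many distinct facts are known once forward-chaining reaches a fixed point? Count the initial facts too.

Round 1 fires R7, R9, giving ship_unit, temp_high.
Round 2 fires R2, R5, giving replace_psu, fan_spinning.
Round 3 fires R8, giving bios_posted.
Closure: {bios_posted, disk_detected, fan_spinning, gpu_fault, led_red, no_display, overheat, replace_psu, ship_unit, temp_high, update_required} — 11 facts.

11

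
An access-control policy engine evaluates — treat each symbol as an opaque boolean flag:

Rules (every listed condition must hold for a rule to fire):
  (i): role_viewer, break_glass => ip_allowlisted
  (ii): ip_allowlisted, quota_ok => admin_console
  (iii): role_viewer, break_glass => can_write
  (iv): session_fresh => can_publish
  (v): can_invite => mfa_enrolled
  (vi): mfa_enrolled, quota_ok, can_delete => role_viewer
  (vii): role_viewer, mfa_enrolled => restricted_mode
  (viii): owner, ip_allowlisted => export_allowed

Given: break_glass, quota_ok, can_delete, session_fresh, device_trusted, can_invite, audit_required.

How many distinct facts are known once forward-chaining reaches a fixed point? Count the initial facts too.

[1] (iv) [session_fresh => can_publish]; (v) [can_invite => mfa_enrolled]. ⇒ new: can_publish, mfa_enrolled.
[2] (vi) [mfa_enrolled, quota_ok, can_delete => role_viewer]. ⇒ new: role_viewer.
[3] (i) [role_viewer, break_glass => ip_allowlisted]; (iii) [role_viewer, break_glass => can_write]; (vii) [role_viewer, mfa_enrolled => restricted_mode]. ⇒ new: ip_allowlisted, can_write, restricted_mode.
[4] (ii) [ip_allowlisted, quota_ok => admin_console]. ⇒ new: admin_console.
Closure: {admin_console, audit_required, break_glass, can_delete, can_invite, can_publish, can_write, device_trusted, ip_allowlisted, mfa_enrolled, quota_ok, restricted_mode, role_viewer, session_fresh} — 14 facts.

14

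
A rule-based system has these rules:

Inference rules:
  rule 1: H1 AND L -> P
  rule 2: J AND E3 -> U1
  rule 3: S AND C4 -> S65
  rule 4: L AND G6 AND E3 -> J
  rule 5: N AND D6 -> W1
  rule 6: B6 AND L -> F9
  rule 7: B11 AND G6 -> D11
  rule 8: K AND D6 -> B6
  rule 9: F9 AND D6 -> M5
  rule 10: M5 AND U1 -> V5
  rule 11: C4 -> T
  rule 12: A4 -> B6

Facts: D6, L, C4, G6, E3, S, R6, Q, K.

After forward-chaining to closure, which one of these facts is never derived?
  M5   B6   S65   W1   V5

[1] rule 3 [S AND C4 -> S65]; rule 4 [L AND G6 AND E3 -> J]; rule 8 [K AND D6 -> B6]; rule 11 [C4 -> T]. ⇒ new: S65, J, B6, T.
[2] rule 2 [J AND E3 -> U1]; rule 6 [B6 AND L -> F9]. ⇒ new: U1, F9.
[3] rule 9 [F9 AND D6 -> M5]. ⇒ new: M5.
[4] rule 10 [M5 AND U1 -> V5]. ⇒ new: V5.
Derived: V5 (round 4), S65 (round 1), M5 (round 3), B6 (round 1). W1 never appears in any round.

W1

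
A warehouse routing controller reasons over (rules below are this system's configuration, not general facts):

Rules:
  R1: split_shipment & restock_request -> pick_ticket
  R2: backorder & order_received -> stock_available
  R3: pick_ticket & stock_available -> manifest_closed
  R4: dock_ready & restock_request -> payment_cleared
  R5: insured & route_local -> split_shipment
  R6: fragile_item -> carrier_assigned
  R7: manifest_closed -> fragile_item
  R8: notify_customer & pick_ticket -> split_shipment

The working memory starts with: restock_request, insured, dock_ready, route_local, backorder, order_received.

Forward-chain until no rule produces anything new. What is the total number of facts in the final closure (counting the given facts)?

[1] R2 [backorder & order_received -> stock_available]; R4 [dock_ready & restock_request -> payment_cleared]; R5 [insured & route_local -> split_shipment]. ⇒ new: stock_available, payment_cleared, split_shipment.
[2] R1 [split_shipment & restock_request -> pick_ticket]. ⇒ new: pick_ticket.
[3] R3 [pick_ticket & stock_available -> manifest_closed]. ⇒ new: manifest_closed.
[4] R7 [manifest_closed -> fragile_item]. ⇒ new: fragile_item.
[5] R6 [fragile_item -> carrier_assigned]. ⇒ new: carrier_assigned.
Closure: {backorder, carrier_assigned, dock_ready, fragile_item, insured, manifest_closed, order_received, payment_cleared, pick_ticket, restock_request, route_local, split_shipment, stock_available} — 13 facts.

13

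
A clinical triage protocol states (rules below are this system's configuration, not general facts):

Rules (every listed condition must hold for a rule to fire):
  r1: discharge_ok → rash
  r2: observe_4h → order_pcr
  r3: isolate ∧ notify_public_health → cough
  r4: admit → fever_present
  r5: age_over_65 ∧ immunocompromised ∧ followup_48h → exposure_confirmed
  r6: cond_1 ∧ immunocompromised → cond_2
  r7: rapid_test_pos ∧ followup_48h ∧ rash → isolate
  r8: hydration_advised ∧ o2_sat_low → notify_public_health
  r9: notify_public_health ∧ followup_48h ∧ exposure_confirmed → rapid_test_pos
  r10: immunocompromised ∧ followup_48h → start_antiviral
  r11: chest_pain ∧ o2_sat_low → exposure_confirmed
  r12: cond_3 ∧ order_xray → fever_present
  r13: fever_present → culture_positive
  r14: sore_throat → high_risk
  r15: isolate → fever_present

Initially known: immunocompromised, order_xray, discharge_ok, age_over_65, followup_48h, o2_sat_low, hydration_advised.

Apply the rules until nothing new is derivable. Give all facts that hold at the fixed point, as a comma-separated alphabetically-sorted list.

[1] r1 [discharge_ok → rash]; r5 [age_over_65 ∧ immunocompromised ∧ followup_48h → exposure_confirmed]; r8 [hydration_advised ∧ o2_sat_low → notify_public_health]; r10 [immunocompromised ∧ followup_48h → start_antiviral]. ⇒ new: rash, exposure_confirmed, notify_public_health, start_antiviral.
[2] r9 [notify_public_health ∧ followup_48h ∧ exposure_confirmed → rapid_test_pos]. ⇒ new: rapid_test_pos.
[3] r7 [rapid_test_pos ∧ followup_48h ∧ rash → isolate]. ⇒ new: isolate.
[4] r3 [isolate ∧ notify_public_health → cough]; r15 [isolate → fever_present]. ⇒ new: cough, fever_present.
[5] r13 [fever_present → culture_positive]. ⇒ new: culture_positive.

age_over_65, cough, culture_positive, discharge_ok, exposure_confirmed, fever_present, followup_48h, hydration_advised, immunocompromised, isolate, notify_public_health, o2_sat_low, order_xray, rapid_test_pos, rash, start_antiviral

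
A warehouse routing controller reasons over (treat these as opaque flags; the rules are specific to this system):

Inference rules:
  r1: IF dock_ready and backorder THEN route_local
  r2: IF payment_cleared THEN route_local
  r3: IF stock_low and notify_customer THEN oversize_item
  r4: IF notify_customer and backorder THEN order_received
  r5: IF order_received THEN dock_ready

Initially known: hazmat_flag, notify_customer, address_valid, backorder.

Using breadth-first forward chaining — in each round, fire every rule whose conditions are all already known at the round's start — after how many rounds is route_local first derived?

Round 1 fires r4, giving order_received.
Round 2 fires r5, giving dock_ready.
Round 3 fires r1, giving route_local.
route_local first appears in round 3.

3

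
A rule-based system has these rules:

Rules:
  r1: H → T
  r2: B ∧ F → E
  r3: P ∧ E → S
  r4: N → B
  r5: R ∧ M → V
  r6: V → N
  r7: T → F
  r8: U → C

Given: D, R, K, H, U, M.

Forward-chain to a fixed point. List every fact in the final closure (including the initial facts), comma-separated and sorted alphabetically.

B, C, D, E, F, H, K, M, N, R, T, U, V

[1] r1 [H → T]; r5 [R ∧ M → V]; r8 [U → C]. ⇒ new: T, V, C.
[2] r6 [V → N]; r7 [T → F]. ⇒ new: N, F.
[3] r4 [N → B]. ⇒ new: B.
[4] r2 [B ∧ F → E]. ⇒ new: E.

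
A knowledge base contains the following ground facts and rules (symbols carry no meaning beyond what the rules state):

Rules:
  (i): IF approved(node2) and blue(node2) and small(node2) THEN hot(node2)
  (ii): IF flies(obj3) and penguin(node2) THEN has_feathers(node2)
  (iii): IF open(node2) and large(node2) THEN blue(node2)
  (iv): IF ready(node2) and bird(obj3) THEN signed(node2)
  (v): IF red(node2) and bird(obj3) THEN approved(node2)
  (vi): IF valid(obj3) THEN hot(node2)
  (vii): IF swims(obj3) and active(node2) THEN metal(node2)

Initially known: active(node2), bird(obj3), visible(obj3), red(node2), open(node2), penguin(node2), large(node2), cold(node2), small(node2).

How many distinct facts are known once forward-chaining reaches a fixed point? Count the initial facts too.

Round 1: (iii) [IF open(node2) and large(node2) THEN blue(node2)]; (v) [IF red(node2) and bird(obj3) THEN approved(node2)]. New: blue(node2), approved(node2).
Round 2: (i) [IF approved(node2) and blue(node2) and small(node2) THEN hot(node2)]. New: hot(node2).
Closure: {active(node2), approved(node2), bird(obj3), blue(node2), cold(node2), hot(node2), large(node2), open(node2), penguin(node2), red(node2), small(node2), visible(obj3)} — 12 facts.

12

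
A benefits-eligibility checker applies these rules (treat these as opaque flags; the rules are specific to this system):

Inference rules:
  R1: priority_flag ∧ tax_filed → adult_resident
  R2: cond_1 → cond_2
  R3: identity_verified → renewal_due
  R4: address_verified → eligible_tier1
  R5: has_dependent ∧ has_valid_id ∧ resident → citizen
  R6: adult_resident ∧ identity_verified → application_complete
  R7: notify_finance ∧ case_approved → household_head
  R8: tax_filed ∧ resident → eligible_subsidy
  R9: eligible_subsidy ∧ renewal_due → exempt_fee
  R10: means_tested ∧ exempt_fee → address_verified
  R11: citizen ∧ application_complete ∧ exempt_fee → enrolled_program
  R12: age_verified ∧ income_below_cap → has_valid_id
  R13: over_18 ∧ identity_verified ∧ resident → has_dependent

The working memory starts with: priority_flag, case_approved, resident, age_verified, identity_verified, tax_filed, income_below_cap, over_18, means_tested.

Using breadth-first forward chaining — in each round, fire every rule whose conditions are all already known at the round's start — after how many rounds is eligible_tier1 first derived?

4

Round 1: R1 [priority_flag ∧ tax_filed → adult_resident]; R3 [identity_verified → renewal_due]; R8 [tax_filed ∧ resident → eligible_subsidy]; R12 [age_verified ∧ income_below_cap → has_valid_id]; R13 [over_18 ∧ identity_verified ∧ resident → has_dependent]. New: adult_resident, renewal_due, eligible_subsidy, has_valid_id, has_dependent.
Round 2: R5 [has_dependent ∧ has_valid_id ∧ resident → citizen]; R6 [adult_resident ∧ identity_verified → application_complete]; R9 [eligible_subsidy ∧ renewal_due → exempt_fee]. New: citizen, application_complete, exempt_fee.
Round 3: R10 [means_tested ∧ exempt_fee → address_verified]; R11 [citizen ∧ application_complete ∧ exempt_fee → enrolled_program]. New: address_verified, enrolled_program.
Round 4: R4 [address_verified → eligible_tier1]. New: eligible_tier1.
eligible_tier1 first appears in round 4.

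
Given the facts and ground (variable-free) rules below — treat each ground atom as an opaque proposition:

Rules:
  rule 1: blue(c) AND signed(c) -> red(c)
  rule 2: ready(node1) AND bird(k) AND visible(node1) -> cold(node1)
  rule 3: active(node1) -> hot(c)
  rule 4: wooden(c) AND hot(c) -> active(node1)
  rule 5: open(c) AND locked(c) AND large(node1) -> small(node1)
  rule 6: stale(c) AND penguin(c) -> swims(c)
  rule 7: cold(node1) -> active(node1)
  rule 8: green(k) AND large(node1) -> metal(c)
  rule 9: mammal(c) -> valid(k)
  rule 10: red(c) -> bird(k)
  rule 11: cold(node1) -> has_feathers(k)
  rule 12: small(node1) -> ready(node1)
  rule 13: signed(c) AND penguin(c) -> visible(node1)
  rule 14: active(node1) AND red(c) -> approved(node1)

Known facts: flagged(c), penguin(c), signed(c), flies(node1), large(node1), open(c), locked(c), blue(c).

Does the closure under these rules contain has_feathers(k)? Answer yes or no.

yes

Round 1: rule 1 [blue(c) AND signed(c) -> red(c)]; rule 5 [open(c) AND locked(c) AND large(node1) -> small(node1)]; rule 13 [signed(c) AND penguin(c) -> visible(node1)]. Adds red(c), small(node1), visible(node1).
Round 2: rule 10 [red(c) -> bird(k)]; rule 12 [small(node1) -> ready(node1)]. Adds bird(k), ready(node1).
Round 3: rule 2 [ready(node1) AND bird(k) AND visible(node1) -> cold(node1)]. Adds cold(node1).
Round 4: rule 7 [cold(node1) -> active(node1)]; rule 11 [cold(node1) -> has_feathers(k)]. Adds active(node1), has_feathers(k).
Round 5: rule 3 [active(node1) -> hot(c)]; rule 14 [active(node1) AND red(c) -> approved(node1)]. Adds hot(c), approved(node1).
has_feathers(k) appears in round 4, so it is derivable.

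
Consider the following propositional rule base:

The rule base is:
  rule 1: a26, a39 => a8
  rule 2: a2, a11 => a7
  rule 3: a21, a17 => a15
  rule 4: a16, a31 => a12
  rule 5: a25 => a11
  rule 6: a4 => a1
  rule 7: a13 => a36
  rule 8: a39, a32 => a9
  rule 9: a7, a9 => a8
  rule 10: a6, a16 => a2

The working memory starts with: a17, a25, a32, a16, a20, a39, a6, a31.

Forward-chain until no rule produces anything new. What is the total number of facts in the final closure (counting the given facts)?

Round 1: rule 4 [a16, a31 => a12]; rule 5 [a25 => a11]; rule 8 [a39, a32 => a9]; rule 10 [a6, a16 => a2]. Adds a12, a11, a9, a2.
Round 2: rule 2 [a2, a11 => a7]. Adds a7.
Round 3: rule 9 [a7, a9 => a8]. Adds a8.
Closure: {a11, a12, a16, a17, a2, a20, a25, a31, a32, a39, a6, a7, a8, a9} — 14 facts.

14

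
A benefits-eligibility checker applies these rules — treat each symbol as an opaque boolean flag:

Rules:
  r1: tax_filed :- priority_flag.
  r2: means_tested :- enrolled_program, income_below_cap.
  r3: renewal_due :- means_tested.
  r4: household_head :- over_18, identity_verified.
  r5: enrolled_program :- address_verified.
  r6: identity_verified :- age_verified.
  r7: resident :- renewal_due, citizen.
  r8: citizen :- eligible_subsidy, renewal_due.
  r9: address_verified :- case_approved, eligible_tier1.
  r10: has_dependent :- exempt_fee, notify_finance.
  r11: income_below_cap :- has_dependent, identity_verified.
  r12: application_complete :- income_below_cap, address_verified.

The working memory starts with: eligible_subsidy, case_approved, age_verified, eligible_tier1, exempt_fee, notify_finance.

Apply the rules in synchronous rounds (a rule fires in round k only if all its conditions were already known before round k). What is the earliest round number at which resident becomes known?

6

Round 1: r6 [identity_verified :- age_verified.]; r9 [address_verified :- case_approved, eligible_tier1.]; r10 [has_dependent :- exempt_fee, notify_finance.]. New: identity_verified, address_verified, has_dependent.
Round 2: r5 [enrolled_program :- address_verified.]; r11 [income_below_cap :- has_dependent, identity_verified.]. New: enrolled_program, income_below_cap.
Round 3: r2 [means_tested :- enrolled_program, income_below_cap.]; r12 [application_complete :- income_below_cap, address_verified.]. New: means_tested, application_complete.
Round 4: r3 [renewal_due :- means_tested.]. New: renewal_due.
Round 5: r8 [citizen :- eligible_subsidy, renewal_due.]. New: citizen.
Round 6: r7 [resident :- renewal_due, citizen.]. New: resident.
resident first appears in round 6.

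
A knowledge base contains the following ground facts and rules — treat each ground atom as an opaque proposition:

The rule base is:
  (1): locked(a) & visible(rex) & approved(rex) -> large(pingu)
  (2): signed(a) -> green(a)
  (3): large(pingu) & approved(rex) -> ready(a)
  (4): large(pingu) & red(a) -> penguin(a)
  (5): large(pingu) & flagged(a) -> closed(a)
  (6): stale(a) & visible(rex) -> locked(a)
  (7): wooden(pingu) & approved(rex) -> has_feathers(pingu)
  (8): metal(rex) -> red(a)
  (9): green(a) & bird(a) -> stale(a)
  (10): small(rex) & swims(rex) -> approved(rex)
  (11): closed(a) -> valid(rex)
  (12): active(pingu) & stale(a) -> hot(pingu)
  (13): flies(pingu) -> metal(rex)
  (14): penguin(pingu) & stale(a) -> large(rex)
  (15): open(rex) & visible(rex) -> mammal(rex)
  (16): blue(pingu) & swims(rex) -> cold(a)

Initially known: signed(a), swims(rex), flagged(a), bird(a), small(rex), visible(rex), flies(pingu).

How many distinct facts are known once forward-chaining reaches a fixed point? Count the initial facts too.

[1] (2) [signed(a) -> green(a)]; (10) [small(rex) & swims(rex) -> approved(rex)]; (13) [flies(pingu) -> metal(rex)]. ⇒ new: green(a), approved(rex), metal(rex).
[2] (8) [metal(rex) -> red(a)]; (9) [green(a) & bird(a) -> stale(a)]. ⇒ new: red(a), stale(a).
[3] (6) [stale(a) & visible(rex) -> locked(a)]. ⇒ new: locked(a).
[4] (1) [locked(a) & visible(rex) & approved(rex) -> large(pingu)]. ⇒ new: large(pingu).
[5] (3) [large(pingu) & approved(rex) -> ready(a)]; (4) [large(pingu) & red(a) -> penguin(a)]; (5) [large(pingu) & flagged(a) -> closed(a)]. ⇒ new: ready(a), penguin(a), closed(a).
[6] (11) [closed(a) -> valid(rex)]. ⇒ new: valid(rex).
Closure: {approved(rex), bird(a), closed(a), flagged(a), flies(pingu), green(a), large(pingu), locked(a), metal(rex), penguin(a), ready(a), red(a), signed(a), small(rex), stale(a), swims(rex), valid(rex), visible(rex)} — 18 facts.

18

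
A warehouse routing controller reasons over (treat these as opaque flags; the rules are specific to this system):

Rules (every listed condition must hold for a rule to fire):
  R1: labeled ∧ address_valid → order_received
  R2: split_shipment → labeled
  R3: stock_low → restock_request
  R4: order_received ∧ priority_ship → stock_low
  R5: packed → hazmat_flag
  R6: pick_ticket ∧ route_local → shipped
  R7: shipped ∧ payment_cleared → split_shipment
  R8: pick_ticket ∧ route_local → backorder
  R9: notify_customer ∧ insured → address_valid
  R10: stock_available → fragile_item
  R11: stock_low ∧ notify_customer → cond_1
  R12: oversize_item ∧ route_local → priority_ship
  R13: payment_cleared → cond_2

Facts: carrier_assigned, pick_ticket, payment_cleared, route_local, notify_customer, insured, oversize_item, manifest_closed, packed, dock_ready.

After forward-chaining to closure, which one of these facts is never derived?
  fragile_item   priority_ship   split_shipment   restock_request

Round 1: R5 [packed → hazmat_flag]; R6 [pick_ticket ∧ route_local → shipped]; R8 [pick_ticket ∧ route_local → backorder]; R9 [notify_customer ∧ insured → address_valid]; R12 [oversize_item ∧ route_local → priority_ship]; R13 [payment_cleared → cond_2]. Adds hazmat_flag, shipped, backorder, address_valid, priority_ship, cond_2.
Round 2: R7 [shipped ∧ payment_cleared → split_shipment]. Adds split_shipment.
Round 3: R2 [split_shipment → labeled]. Adds labeled.
Round 4: R1 [labeled ∧ address_valid → order_received]. Adds order_received.
Round 5: R4 [order_received ∧ priority_ship → stock_low]. Adds stock_low.
Round 6: R3 [stock_low → restock_request]; R11 [stock_low ∧ notify_customer → cond_1]. Adds restock_request, cond_1.
Derived: priority_ship (round 1), restock_request (round 6), split_shipment (round 2). fragile_item never appears in any round.

fragile_item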